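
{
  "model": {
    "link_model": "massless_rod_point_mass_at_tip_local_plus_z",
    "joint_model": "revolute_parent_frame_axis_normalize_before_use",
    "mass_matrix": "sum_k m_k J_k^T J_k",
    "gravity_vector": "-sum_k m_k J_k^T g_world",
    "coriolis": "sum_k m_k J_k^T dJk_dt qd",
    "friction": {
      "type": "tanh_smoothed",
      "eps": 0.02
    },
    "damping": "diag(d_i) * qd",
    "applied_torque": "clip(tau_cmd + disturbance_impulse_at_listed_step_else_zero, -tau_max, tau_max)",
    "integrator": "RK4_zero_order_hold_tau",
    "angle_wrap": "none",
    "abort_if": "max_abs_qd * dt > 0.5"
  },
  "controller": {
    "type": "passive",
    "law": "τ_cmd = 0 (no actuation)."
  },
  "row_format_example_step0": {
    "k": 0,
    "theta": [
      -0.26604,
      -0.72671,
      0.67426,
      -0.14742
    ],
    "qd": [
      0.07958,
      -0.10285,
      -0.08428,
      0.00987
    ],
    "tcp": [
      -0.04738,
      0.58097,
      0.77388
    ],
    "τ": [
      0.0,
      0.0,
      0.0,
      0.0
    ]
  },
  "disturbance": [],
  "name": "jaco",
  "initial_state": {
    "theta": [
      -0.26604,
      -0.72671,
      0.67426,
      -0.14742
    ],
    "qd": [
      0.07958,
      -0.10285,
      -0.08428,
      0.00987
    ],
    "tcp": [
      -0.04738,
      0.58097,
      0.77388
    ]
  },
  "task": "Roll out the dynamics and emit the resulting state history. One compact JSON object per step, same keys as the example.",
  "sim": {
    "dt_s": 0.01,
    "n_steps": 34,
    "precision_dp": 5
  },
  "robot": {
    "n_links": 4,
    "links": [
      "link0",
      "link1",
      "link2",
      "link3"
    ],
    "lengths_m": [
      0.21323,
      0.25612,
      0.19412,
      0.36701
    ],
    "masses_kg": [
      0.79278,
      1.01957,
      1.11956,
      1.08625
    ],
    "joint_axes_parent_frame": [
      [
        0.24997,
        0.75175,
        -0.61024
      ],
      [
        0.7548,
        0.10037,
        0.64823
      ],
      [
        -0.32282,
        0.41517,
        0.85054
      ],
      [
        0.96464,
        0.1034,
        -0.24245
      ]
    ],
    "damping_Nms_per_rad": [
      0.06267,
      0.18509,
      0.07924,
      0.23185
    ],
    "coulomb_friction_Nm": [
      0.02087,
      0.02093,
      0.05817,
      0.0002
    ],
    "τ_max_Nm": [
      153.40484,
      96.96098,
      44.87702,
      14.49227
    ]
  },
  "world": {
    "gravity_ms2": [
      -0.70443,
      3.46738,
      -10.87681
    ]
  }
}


{"k":1,"theta":[-0.26582,-0.7289,0.6743,-0.14642],"qd":[-0.03343,-0.3445,0.05618,0.17905],"tcp":[-0.04643,0.58145,0.77345],"\u03c4":[0.0,0.0,0.0,0.0]}
{"k":2,"theta":[-0.26668,-0.73368,0.67507,-0.14394],"qd":[-0.13766,-0.61033,0.09841,0.31543],"tcp":[-0.04545,0.58274,0.77224],"\u03c4":[0.0,0.0,0.0,0.0]}
{"k":3,"theta":[-0.26858,-0.7411,0.67626,-0.14014],"qd":[-0.242,-0.87523,0.13845,0.44341],"tcp":[-0.04446,0.58482,0.77025],"\u03c4":[0.0,0.0,0.0,0.0]}
{"k":4,"theta":[-0.27152,-0.75118,0.67783,-0.1351],"qd":[-0.3473,-1.14112,0.17454,0.56349],"tcp":[-0.04346,0.58769,0.76746],"\u03c4":[0.0,0.0,0.0,0.0]}
{"k":5,"theta":[-0.27553,-0.76394,0.67973,-0.1289],"qd":[-0.45444,-1.40973,0.20522,0.67607],"tcp":[-0.04246,0.59133,0.76384],"\u03c4":[0.0,0.0,0.0,0.0]}
{"k":6,"theta":[-0.28062,-0.77939,0.68191,-0.12161],"qd":[-0.56434,-1.68267,0.22952,0.78143],"tcp":[-0.04147,0.59572,0.75939],"\u03c4":[0.0,0.0,0.0,0.0]}
{"k":7,"theta":[-0.28683,-0.79761,0.6843,-0.11329],"qd":[-0.67803,-1.96143,0.24685,0.87976],"tcp":[-0.0405,0.60085,0.75408],"\u03c4":[0.0,0.0,0.0,0.0]}
{"k":8,"theta":[-0.2942,-0.81865,0.68682,-0.10403],"qd":[-0.79658,-2.24738,0.25692,0.97104],"tcp":[-0.03956,0.60669,0.74788],"\u03c4":[0.0,0.0,0.0,0.0]}
{"k":9,"theta":[-0.30278,-0.84258,0.68941,-0.0939],"qd":[-0.92122,-2.54188,0.2597,1.0551],"tcp":[-0.03865,0.6132,0.74076],"\u03c4":[0.0,0.0,0.0,0.0]}
{"k":10,"theta":[-0.31265,-0.86952,0.69199,-0.08296],"qd":[-1.05329,-2.84628,0.2553,1.13148],"tcp":[-0.0378,0.62034,0.73268],"\u03c4":[0.0,0.0,0.0,0.0]}
{"k":11,"theta":[-0.32388,-0.89955,0.69449,-0.0713],"qd":[-1.19433,-3.16196,0.2439,1.19943],"tcp":[-0.03701,0.62808,0.72362],"\u03c4":[0.0,0.0,0.0,0.0]}
{"k":12,"theta":[-0.33657,-0.9328,0.69685,-0.059],"qd":[-1.34611,-3.49041,0.2256,1.25781],"tcp":[-0.0363,0.63637,0.71353],"\u03c4":[0.0,0.0,0.0,0.0]}
{"k":13,"theta":[-0.35084,-0.9694,0.69898,-0.04618],"qd":[-1.51067,-3.83331,0.20028,1.30505],"tcp":[-0.03569,0.64516,0.70238],"\u03c4":[0.0,0.0,0.0,0.0]}
{"k":14,"theta":[-0.36683,-1.00952,0.70083,-0.03294],"qd":[-1.69046,-4.19261,0.16742,1.33902],"tcp":[-0.03519,0.6544,0.69011],"\u03c4":[0.0,0.0,0.0,0.0]}
{"k":15,"theta":[-0.38471,-1.05332,0.7023,-0.01945],"qd":[-1.88835,-4.57075,0.12583,1.35689],"tcp":[-0.03483,0.66401,0.67668],"\u03c4":[0.0,0.0,0.0,0.0]}
{"k":16,"theta":[-0.40467,-1.10101,0.70331,-0.00587],"qd":[-2.10789,-4.97076,0.07329,1.35505],"tcp":[-0.03462,0.67393,0.66205],"\u03c4":[0.0,0.0,0.0,0.0]}
{"k":17,"theta":[-0.42696,-1.15282,0.70372,0.00757],"qd":[-2.354,-5.39509,0.01187,1.32998],"tcp":[-0.03458,0.68408,0.64615],"\u03c4":[0.0,0.0,0.0,0.0]}
{"k":18,"theta":[-0.45187,-1.20897,0.70363,0.02065],"qd":[-2.63648,-5.83864,-0.02569,1.28195],"tcp":[-0.03474,0.69438,0.62893],"\u03c4":[0.0,0.0,0.0,0.0]}
{"k":19,"theta":[-0.47982,-1.26971,0.70316,0.03308],"qd":[-2.95991,-6.3163,-0.07448,1.19538],"tcp":[-0.03508,0.70471,0.61033],"\u03c4":[0.0,0.0,0.0,0.0]}
{"k":20,"theta":[-0.51123,-1.33547,0.70195,0.04437],"qd":[-3.32979,-6.84689,-0.17988,1.05362],"tcp":[-0.03563,0.71497,0.59029],"\u03c4":[0.0,0.0,0.0,0.0]}
{"k":21,"theta":[-0.54661,-1.40687,0.6993,0.05392],"qd":[-3.75743,-7.44517,-0.36523,0.84366],"tcp":[-0.03641,0.72506,0.56876],"\u03c4":[0.0,0.0,0.0,0.0]}
{"k":22,"theta":[-0.58662,-1.48467,0.69426,0.06097],"qd":[-4.25773,-8.13188,-0.66695,0.54891],"tcp":[-0.03744,0.73484,0.54569],"\u03c4":[0.0,0.0,0.0,0.0]}
{"k":23,"theta":[-0.63207,-1.5699,0.68537,0.06455],"qd":[-4.84975,-8.93661,-1.1464,0.14803],"tcp":[-0.03875,0.74417,0.52103],"\u03c4":[0.0,0.0,0.0,0.0]}
{"k":24,"theta":[-0.68399,-1.66393,0.6704,0.06349],"qd":[-5.5567,-9.89969,-1.90807,-0.38489],"tcp":[-0.04034,0.75288,0.49475],"\u03c4":[0.0,0.0,0.0,0.0]}
{"k":25,"theta":[-0.74366,-1.76858,0.64569,0.05632],"qd":[-6.40148,-11.06747,-3.13021,-1.07518],"tcp":[-0.04225,0.76078,0.46682],"\u03c4":[0.0,0.0,0.0,0.0]}
{"k":26,"theta":[-0.8125,-1.88604,0.60531,0.04144],"qd":[-7.38586,-12.45718,-5.10036,-1.92327],"tcp":[-0.04447,0.76763,0.43726],"\u03c4":[0.0,0.0,0.0,0.0]}
{"k":27,"theta":[-0.89158,-2.01802,0.53998,0.01764],"qd":[-8.41948,-13.91384,-8.16748,-2.82497],"tcp":[-0.04706,0.77315,0.4061],"\u03c4":[0.0,0.0,0.0,0.0]}
{"k":28,"theta":[-0.97999,-2.1624,0.43828,-0.01407],"qd":[-9.16974,-14.76318,-12.26735,-3.41961],"tcp":[-0.05009,0.77713,0.37343],"\u03c4":[0.0,0.0,0.0,0.0]}
{"k":29,"theta":[-1.07214,-2.3071,0.29584,-0.04792],"qd":[-9.09784,-13.81548,-15.96252,-3.19706],"tcp":[-0.05365,0.77954,0.33939],"\u03c4":[0.0,0.0,0.0,0.0]}
{"k":30,"theta":[-1.15887,-2.43194,0.12691,-0.07548],"qd":[-8.14385,-10.93504,-17.41558,-2.24893],"tcp":[-0.05772,0.78069,0.30399],"\u03c4":[0.0,0.0,0.0,0.0]}
{"k":31,"theta":[-1.23401,-2.52405,-0.04565,-0.0927],"qd":[-6.877,-7.50239,-16.87577,-1.2237],"tcp":[-0.06222,0.78092,0.26722],"\u03c4":[0.0,0.0,0.0,0.0]}
{"k":32,"theta":[-1.29677,-2.58357,-0.20822,-0.10092],"qd":[-5.70228,-4.49982,-15.58991,-0.47077],"tcp":[-0.06708,0.78034,0.22906],"\u03c4":[0.0,0.0,0.0,0.0]}
{"k":33,"theta":[-1.34865,-2.61609,-0.35748,-0.1031],"qd":[-4.70028,-2.09553,-14.29021,-0.01016],"tcp":[-0.07225,0.77883,0.18961],"\u03c4":[0.0,0.0,0.0,0.0]}
{"k":34,"theta":[-1.39124,-2.62708,-0.49488,-0.10188],"qd":[-3.83516,-0.16957,-13.23742,0.22426],"tcp":[-0.0778,0.77619,0.14895]}


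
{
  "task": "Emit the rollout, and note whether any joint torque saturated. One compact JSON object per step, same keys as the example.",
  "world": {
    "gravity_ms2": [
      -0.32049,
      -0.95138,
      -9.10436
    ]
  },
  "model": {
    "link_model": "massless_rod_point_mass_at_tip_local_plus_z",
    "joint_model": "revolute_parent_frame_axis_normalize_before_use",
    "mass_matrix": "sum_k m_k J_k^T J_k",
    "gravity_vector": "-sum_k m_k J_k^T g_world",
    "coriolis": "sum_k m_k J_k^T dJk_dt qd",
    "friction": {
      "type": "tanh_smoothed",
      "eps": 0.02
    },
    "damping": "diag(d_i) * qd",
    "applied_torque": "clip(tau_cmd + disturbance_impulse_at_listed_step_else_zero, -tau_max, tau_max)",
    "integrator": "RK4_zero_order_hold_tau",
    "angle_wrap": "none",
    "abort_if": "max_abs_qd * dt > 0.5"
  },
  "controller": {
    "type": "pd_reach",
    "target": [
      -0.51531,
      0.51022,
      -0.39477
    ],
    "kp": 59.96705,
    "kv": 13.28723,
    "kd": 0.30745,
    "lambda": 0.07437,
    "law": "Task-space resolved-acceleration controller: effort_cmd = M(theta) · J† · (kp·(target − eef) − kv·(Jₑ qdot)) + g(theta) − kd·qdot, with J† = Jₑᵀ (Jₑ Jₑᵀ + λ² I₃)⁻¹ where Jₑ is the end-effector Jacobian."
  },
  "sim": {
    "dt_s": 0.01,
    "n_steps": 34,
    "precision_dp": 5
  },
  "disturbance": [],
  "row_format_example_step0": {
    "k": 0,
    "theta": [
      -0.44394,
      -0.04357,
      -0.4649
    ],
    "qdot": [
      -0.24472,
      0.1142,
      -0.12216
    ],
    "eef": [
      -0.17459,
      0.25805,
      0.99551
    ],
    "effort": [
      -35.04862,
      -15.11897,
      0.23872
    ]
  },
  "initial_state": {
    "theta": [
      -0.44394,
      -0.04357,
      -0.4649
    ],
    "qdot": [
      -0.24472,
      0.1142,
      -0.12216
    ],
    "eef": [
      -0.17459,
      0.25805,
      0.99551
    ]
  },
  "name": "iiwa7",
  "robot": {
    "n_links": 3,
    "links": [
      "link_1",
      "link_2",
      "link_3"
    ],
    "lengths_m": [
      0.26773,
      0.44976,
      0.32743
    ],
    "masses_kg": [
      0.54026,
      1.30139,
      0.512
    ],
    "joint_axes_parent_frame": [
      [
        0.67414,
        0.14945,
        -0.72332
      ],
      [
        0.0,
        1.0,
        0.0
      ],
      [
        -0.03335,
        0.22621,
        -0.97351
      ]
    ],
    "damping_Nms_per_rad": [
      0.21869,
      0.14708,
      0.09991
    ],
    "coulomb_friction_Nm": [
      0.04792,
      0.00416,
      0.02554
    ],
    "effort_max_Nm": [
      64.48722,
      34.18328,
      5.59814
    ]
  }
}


{"k":1,"theta":[-0.44959,-0.04319,-0.46593],"qdot":[-0.88633,-0.03613,-0.0871],"eef":[-0.17626,0.26117,0.9944],"effort":[-30.00982,-12.7937,0.20476]}
{"k":2,"theta":[-0.46125,-0.04414,-0.46687],"qdot":[-1.4454,-0.15343,-0.09891],"eef":[-0.18094,0.26714,0.99195],"effort":[-25.67178,-10.70975,0.19355]}
{"k":3,"theta":[-0.47815,-0.04612,-0.46763],"qdot":[-1.93548,-0.24033,-0.05842],"eef":[-0.18822,0.27556,0.98824],"effort":[-21.9086,-8.89284,0.16943]}
{"k":4,"theta":[-0.49967,-0.0488,-0.46829],"qdot":[-2.37132,-0.29194,-0.07237],"eef":[-0.1977,0.28604,0.98335],"effort":[-18.6511,-7.30183,0.16545]}
{"k":5,"theta":[-0.52532,-0.05184,-0.46877],"qdot":[-2.75911,-0.3143,-0.03557],"eef":[-0.20906,0.29825,0.97729],"effort":[-15.80037,-5.94508,0.14584]}
{"k":6,"theta":[-0.55464,-0.05495,-0.46917],"qdot":[-3.10771,-0.30498,-0.04322],"eef":[-0.222,0.3119,0.97008],"effort":[-13.30988,-4.7756,0.14105]}
{"k":7,"theta":[-0.58727,-0.05784,-0.46945],"qdot":[-3.42138,-0.26694,-0.07593],"eef":[-0.23626,0.32674,0.96173],"effort":[-11.11842,-3.7782,0.14408]}
{"k":8,"theta":[-0.62287,-0.06024,-0.46979],"qdot":[-3.70195,-0.20489,-0.0866],"eef":[-0.25162,0.34254,0.95224],"effort":[-9.17011,-2.94504,0.13932]}
{"k":9,"theta":[-0.66112,-0.06191,-0.47001],"qdot":[-3.95087,-0.12232,-0.05966],"eef":[-0.26787,0.35912,0.94159],"effort":[-7.42168,-2.2611,0.12138]}
{"k":10,"theta":[-0.70171,-0.06265,-0.47014],"qdot":[-4.17115,-0.01865,-0.0661],"eef":[-0.28484,0.37631,0.92981],"effort":[-5.85359,-1.69196,0.11335]}
{"k":11,"theta":[-0.74436,-0.06228,-0.47014],"qdot":[-4.36161,0.10011,-0.03699],"eef":[-0.30237,0.39396,0.91688],"effort":[-4.42351,-1.2413,0.0926]}
{"k":12,"theta":[-0.78878,-0.06064,-0.47009],"qdot":[-4.52462,0.23488,-0.04894],"eef":[-0.32032,0.41194,0.90282],"effort":[-3.12319,-0.87845,0.08407]}
{"k":13,"theta":[-0.83469,-0.0576,-0.4699],"qdot":[-4.6582,0.37907,-0.01753],"eef":[-0.33855,0.43013,0.88762],"effort":[-1.91587,-0.61593,0.06008]}
{"k":14,"theta":[-0.8818,-0.05306,-0.46973],"qdot":[-4.76504,0.53434,-0.03725],"eef":[-0.35697,0.44843,0.87131],"effort":[-0.8047,-0.42057,0.05153]}
{"k":15,"theta":[-0.92983,-0.04696,-0.46937],"qdot":[-4.84268,0.69286,0.00407],"eef":[-0.37545,0.46675,0.85388],"effort":[0.24674,-0.31434,0.02171]}
{"k":16,"theta":[-0.97852,-0.0392,-0.46959],"qdot":[-4.89422,0.85648,0.00845],"eef":[-0.39392,0.48497,0.83537],"effort":[1.22562,-0.26447,0.00282]}
{"k":17,"theta":[-1.02761,-0.0298,-0.46971],"qdot":[-4.91947,1.02039,0.03039],"eef":[-0.41228,0.50303,0.81577],"effort":[2.15535,-0.27982,-0.02307]}
{"k":18,"theta":[-1.07683,-0.01876,-0.46982],"qdot":[-4.92072,1.18397,0.03427],"eef":[-0.43045,0.52085,0.79513],"effort":[3.0351,-0.34552,-0.04419]}
{"k":19,"theta":[-1.12594,-0.0061,-0.46984],"qdot":[-4.89897,1.34393,0.04823],"eef":[-0.44836,0.53837,0.77344],"effort":[3.87607,-0.46403,-0.06967]}
{"k":20,"theta":[-1.17474,0.00814,-0.46979],"qdot":[-4.85673,1.49937,0.0522],"eef":[-0.46594,0.55551,0.75076],"effort":[4.67787,-0.62509,-0.09279]}
{"k":21,"theta":[-1.22301,0.02389,-0.46964],"qdot":[-4.79568,1.64778,0.06679],"eef":[-0.48312,0.5722,0.7271],"effort":[5.44754,-0.82931,-0.12015]}
{"k":22,"theta":[-1.2706,0.0411,-0.4694],"qdot":[-4.7187,1.78885,0.06982],"eef":[-0.49985,0.58837,0.70251],"effort":[6.18228,-1.06611,-0.14435]}
{"k":23,"theta":[-1.31734,0.05967,-0.4691],"qdot":[-4.62784,1.92088,0.07587],"eef":[-0.51607,0.60397,0.67705],"effort":[6.88634,-1.33491,-0.16999]}
{"k":24,"theta":[-1.36312,0.07952,-0.46878],"qdot":[-4.52591,2.04389,0.06673],"eef":[-0.53172,0.61892,0.65075],"effort":[7.55645,-1.62651,-0.19099]}
{"k":25,"theta":[-1.40783,0.10054,-0.46848],"qdot":[-4.41479,2.15653,0.05955],"eef":[-0.54675,0.63318,0.62369],"effort":[8.19665,-1.94123,-0.2128]}
{"k":26,"theta":[-1.45139,0.12262,-0.46808],"qdot":[-4.29723,2.2596,0.02904],"eef":[-0.56113,0.64669,0.59593],"effort":[8.8022,-2.26839,-0.22702]}
{"k":27,"theta":[-1.49373,0.14566,-0.46749],"qdot":[-4.1727,2.34813,0.07573],"eef":[-0.57479,0.65942,0.56754],"effort":[9.39437,-2.62958,-0.26628]}
{"k":28,"theta":[-1.53482,0.16955,-0.46689],"qdot":[-4.04651,2.42909,0.04483],"eef":[-0.58772,0.67132,0.5386],"effort":[9.93812,-2.97947,-0.27985]}
{"k":29,"theta":[-1.57463,0.19417,-0.46612],"qdot":[-3.91647,2.49522,0.09752],"eef":[-0.59988,0.68236,0.50919],"effort":[10.46939,-3.35723,-0.32027]}
{"k":30,"theta":[-1.61314,0.21942,-0.46534],"qdot":[-3.78784,2.55464,0.05863],"eef":[-0.61125,0.69252,0.4794],"effort":[10.94805,-3.71248,-0.3302]}
{"k":31,"theta":[-1.65036,0.24519,-0.4644],"qdot":[-3.65746,2.59903,0.11779],"eef":[-0.6218,0.70177,0.44932],"effort":[11.41712,-4.09253,-0.37146]}
{"k":32,"theta":[-1.68629,0.27138,-0.46348],"qdot":[-3.53076,2.63807,0.06871],"eef":[-0.63152,0.71011,0.41904],"effort":[11.82868,-4.43892,-0.37657]}
{"k":33,"theta":[-1.72096,0.29788,-0.46239],"qdot":[-3.40353,2.66202,0.13575],"eef":[-0.6404,0.71753,0.38865],"effort":[12.23472,-4.80896,-0.41873]}
{"k":34,"theta":[-1.75438,0.3246,-0.46136],"qdot":[-3.28158,2.68236,0.07438],"eef":[-0.64845,0.72402,0.35825]}
{"summary": "any joint saturated: no"}


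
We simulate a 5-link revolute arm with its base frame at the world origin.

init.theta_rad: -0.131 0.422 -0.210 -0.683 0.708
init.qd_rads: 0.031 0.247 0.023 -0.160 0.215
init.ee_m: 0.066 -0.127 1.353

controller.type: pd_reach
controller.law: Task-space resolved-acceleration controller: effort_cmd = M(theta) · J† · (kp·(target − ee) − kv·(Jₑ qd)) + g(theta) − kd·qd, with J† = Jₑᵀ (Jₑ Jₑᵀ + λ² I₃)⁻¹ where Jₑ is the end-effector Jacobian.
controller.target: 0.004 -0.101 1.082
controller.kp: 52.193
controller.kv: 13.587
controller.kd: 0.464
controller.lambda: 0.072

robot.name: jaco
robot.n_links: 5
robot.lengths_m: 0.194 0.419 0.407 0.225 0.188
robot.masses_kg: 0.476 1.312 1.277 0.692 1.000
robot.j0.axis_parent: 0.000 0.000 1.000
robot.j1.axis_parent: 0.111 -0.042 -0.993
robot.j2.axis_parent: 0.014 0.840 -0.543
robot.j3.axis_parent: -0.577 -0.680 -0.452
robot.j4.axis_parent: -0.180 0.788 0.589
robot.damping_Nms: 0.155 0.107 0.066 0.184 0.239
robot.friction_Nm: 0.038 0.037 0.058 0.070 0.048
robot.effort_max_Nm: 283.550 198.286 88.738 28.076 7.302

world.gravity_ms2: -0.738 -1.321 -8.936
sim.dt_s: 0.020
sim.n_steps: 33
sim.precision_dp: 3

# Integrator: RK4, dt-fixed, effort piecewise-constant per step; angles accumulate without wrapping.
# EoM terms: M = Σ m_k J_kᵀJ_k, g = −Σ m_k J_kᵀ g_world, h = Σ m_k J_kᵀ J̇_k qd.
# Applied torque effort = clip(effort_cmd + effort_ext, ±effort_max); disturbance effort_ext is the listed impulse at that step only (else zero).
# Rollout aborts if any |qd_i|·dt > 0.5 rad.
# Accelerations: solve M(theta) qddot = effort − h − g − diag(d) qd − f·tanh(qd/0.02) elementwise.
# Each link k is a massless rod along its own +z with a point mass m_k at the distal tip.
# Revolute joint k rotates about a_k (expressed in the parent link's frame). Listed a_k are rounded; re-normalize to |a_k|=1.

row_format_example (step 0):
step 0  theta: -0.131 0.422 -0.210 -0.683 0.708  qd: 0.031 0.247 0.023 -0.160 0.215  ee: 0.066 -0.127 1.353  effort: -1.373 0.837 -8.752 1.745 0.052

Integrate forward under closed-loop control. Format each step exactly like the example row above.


step 1  theta: -0.132 0.427 -0.217 -0.701 0.712  qd: -0.151 0.326 -0.664 -1.584 0.232  ee: 0.066 -0.128 1.351  effort: -1.008 0.396 -6.698 2.329 0.020
step 2  theta: -0.136 0.437 -0.233 -0.738 0.721  qd: -0.161 0.669 -0.997 -2.152 0.586  ee: 0.064 -0.128 1.346  effort: -0.772 -0.081 -4.782 2.347 -0.145
step 3  theta: -0.139 0.451 -0.255 -0.785 0.730  qd: -0.146 0.735 -1.225 -2.501 0.273  ee: 0.062 -0.128 1.340  effort: -0.604 -0.374 -3.250 2.216 0.035
step 4  theta: -0.143 0.469 -0.280 -0.835 0.739  qd: -0.184 0.982 -1.280 -2.536 0.495  ee: 0.058 -0.127 1.334  effort: -0.483 -0.644 -1.977 2.006 -0.079
step 5  theta: -0.147 0.488 -0.306 -0.886 0.744  qd: -0.222 0.932 -1.343 -2.598 0.113  ee: 0.054 -0.125 1.328  effort: -0.417 -0.727 -1.081 1.843 0.104
step 6  theta: -0.152 0.509 -0.333 -0.937 0.750  qd: -0.259 1.114 -1.300 -2.495 0.337  ee: 0.049 -0.123 1.321  effort: -0.402 -0.835 -0.316 1.689 -0.040
step 7  theta: -0.158 0.530 -0.359 -0.987 0.753  qd: -0.338 1.009 -1.294 -2.465 0.013  ee: 0.044 -0.120 1.315  effort: -0.407 -0.786 0.153 1.601 0.095
step 8  theta: -0.165 0.551 -0.384 -1.035 0.755  qd: -0.378 1.114 -1.225 -2.353 0.162  ee: 0.040 -0.118 1.309  effort: -0.452 -0.790 0.585 1.534 -0.020
step 9  theta: -0.174 0.572 -0.408 -1.081 0.756  qd: -0.469 1.040 -1.180 -2.282 -0.001  ee: 0.036 -0.115 1.303  effort: -0.498 -0.697 0.828 1.508 0.030
step 10  theta: -0.183 0.594 -0.431 -1.126 0.758  qd: -0.530 1.062 -1.114 -2.194 0.026  ee: 0.032 -0.111 1.297  effort: -0.561 -0.636 1.042 1.505 -0.016
step 11  theta: -0.195 0.615 -0.452 -1.169 0.757  qd: -0.605 1.050 -1.049 -2.110 0.010  ee: 0.029 -0.108 1.291  effort: -0.623 -0.554 1.176 1.519 -0.035
step 12  theta: -0.208 0.635 -0.473 -1.210 0.756  qd: -0.683 1.027 -0.989 -2.036 -0.029  ee: 0.026 -0.105 1.285  effort: -0.682 -0.469 1.259 1.549 -0.035
step 13  theta: -0.222 0.656 -0.492 -1.250 0.756  qd: -0.766 0.979 -0.936 -1.976 -0.124  ee: 0.023 -0.102 1.279  effort: -0.732 -0.380 1.294 1.590 -0.002
step 14  theta: -0.238 0.677 -0.510 -1.289 0.756  qd: -0.813 1.018 -0.874 -1.907 -0.066  ee: 0.021 -0.099 1.273  effort: -0.785 -0.333 1.351 1.636 -0.042
step 15  theta: -0.255 0.697 -0.527 -1.326 0.755  qd: -0.897 0.965 -0.825 -1.849 -0.156  ee: 0.019 -0.097 1.267  effort: -0.819 -0.251 1.336 1.684 -0.002
step 16  theta: -0.273 0.718 -0.542 -1.362 0.754  qd: -0.935 1.007 -0.769 -1.787 -0.097  ee: 0.017 -0.094 1.262  effort: -0.854 -0.220 1.360 1.736 -0.034
step 17  theta: -0.292 0.738 -0.557 -1.397 0.753  qd: -1.001 0.984 -0.720 -1.728 -0.122  ee: 0.016 -0.092 1.256  effort: -0.876 -0.163 1.337 1.786 -0.020
step 18  theta: -0.312 0.759 -0.571 -1.431 0.752  qd: -1.047 0.987 -0.675 -1.675 -0.119  ee: 0.014 -0.090 1.250  effort: -0.889 -0.128 1.319 1.838 -0.016
step 19  theta: -0.333 0.779 -0.584 -1.464 0.750  qd: -1.087 0.992 -0.631 -1.621 -0.104  ee: 0.013 -0.088 1.245  effort: -0.897 -0.100 1.297 1.889 -0.017
step 20  theta: -0.355 0.799 -0.596 -1.496 0.749  qd: -1.121 1.000 -0.588 -1.568 -0.075  ee: 0.012 -0.086 1.239  effort: -0.898 -0.078 1.273 1.939 -0.023
step 21  theta: -0.378 0.819 -0.608 -1.527 0.747  qd: -1.166 0.968 -0.554 -1.519 -0.109  ee: 0.011 -0.085 1.234  effort: -0.888 -0.047 1.221 1.987 0.007
step 22  theta: -0.401 0.839 -0.618 -1.557 0.746  qd: -1.178 0.988 -0.519 -1.474 -0.076  ee: 0.011 -0.083 1.229  effort: -0.876 -0.047 1.197 2.036 0.004
step 23  theta: -0.425 0.858 -0.628 -1.586 0.744  qd: -1.214 0.945 -0.491 -1.427 -0.121  ee: 0.010 -0.082 1.224  effort: -0.854 -0.022 1.137 2.081 0.042
step 24  theta: -0.449 0.878 -0.638 -1.614 0.742  qd: -1.206 0.974 -0.461 -1.385 -0.073  ee: 0.010 -0.081 1.219  effort: -0.836 -0.036 1.119 2.129 0.033
step 25  theta: -0.474 0.896 -0.647 -1.641 0.740  qd: -1.240 0.911 -0.437 -1.339 -0.133  ee: 0.009 -0.080 1.214  effort: -0.806 -0.008 1.049 2.169 0.080
step 26  theta: -0.498 0.915 -0.655 -1.668 0.739  qd: -1.211 0.951 -0.412 -1.301 -0.070  ee: 0.009 -0.080 1.209  effort: -0.784 -0.037 1.040 2.215 0.064
step 27  theta: -0.523 0.934 -0.663 -1.693 0.737  qd: -1.244 0.871 -0.391 -1.253 -0.138  ee: 0.009 -0.079 1.204  effort: -0.751 -0.004 0.964 2.250 0.116
step 28  theta: -0.547 0.952 -0.671 -1.718 0.735  qd: -1.203 0.909 -0.371 -1.219 -0.084  ee: 0.008 -0.079 1.199  effort: -0.725 -0.039 0.955 2.293 0.106
step 29  theta: -0.571 0.970 -0.678 -1.742 0.733  qd: -1.218 0.845 -0.350 -1.172 -0.119  ee: 0.008 -0.079 1.195  effort: -0.695 -0.014 0.894 2.326 0.140
step 30  theta: -0.595 0.987 -0.685 -1.765 0.732  qd: -1.176 0.871 -0.331 -1.137 -0.065  ee: 0.008 -0.079 1.190  effort: -0.670 -0.042 0.884 2.365 0.129
step 31  theta: -0.618 1.004 -0.691 -1.787 0.730  qd: -1.193 0.788 -0.314 -1.091 -0.122  ee: 0.008 -0.079 1.186  effort: -0.637 -0.013 0.814 2.393 0.175
step 32  theta: -0.641 1.020 -0.697 -1.809 0.729  qd: -1.141 0.812 -0.302 -1.061 -0.091  ee: 0.008 -0.079 1.182  effort: -0.609 -0.048 0.804 2.430 0.176
step 33  theta: -0.664 1.036 -0.703 -1.829 0.727  qd: -1.131 0.769 -0.284 -1.017 -0.086  ee: 0.007 -0.079 1.178


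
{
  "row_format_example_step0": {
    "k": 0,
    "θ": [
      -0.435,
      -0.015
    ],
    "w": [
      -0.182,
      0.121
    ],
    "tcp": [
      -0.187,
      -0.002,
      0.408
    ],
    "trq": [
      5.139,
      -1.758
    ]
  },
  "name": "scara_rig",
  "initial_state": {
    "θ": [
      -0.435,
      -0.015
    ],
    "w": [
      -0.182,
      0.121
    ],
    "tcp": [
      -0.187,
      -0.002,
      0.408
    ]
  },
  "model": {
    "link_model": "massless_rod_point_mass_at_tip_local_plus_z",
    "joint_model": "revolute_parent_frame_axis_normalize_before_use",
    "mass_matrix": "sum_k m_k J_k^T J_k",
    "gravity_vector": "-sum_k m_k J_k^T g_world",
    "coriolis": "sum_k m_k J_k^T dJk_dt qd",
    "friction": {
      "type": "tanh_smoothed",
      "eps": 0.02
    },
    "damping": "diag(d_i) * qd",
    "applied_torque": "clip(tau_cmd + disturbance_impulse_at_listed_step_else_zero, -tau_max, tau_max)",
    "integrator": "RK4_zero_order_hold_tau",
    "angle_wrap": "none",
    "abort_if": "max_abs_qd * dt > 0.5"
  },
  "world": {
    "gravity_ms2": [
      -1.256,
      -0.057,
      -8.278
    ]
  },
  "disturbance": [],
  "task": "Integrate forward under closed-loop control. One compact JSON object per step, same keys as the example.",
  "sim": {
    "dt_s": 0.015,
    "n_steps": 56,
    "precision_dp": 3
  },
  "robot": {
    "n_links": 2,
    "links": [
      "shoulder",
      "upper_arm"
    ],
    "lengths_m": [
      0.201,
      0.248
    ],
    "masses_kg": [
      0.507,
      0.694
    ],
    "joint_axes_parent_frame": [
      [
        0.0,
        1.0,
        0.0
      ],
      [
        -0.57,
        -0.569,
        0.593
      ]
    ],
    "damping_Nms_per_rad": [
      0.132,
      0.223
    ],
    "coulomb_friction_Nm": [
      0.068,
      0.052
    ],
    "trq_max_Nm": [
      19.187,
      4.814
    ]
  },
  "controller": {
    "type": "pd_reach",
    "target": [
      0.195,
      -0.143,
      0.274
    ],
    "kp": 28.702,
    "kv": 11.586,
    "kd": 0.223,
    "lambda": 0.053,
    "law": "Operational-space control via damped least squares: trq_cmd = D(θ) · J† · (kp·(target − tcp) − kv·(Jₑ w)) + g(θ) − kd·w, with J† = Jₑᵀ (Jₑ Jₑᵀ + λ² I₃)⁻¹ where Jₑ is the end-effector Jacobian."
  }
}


{"k":1,"\u03b8":[-0.436,-0.016],"w":[0.027,-0.241],"tcp":[-0.188,-0.002,0.408],"trq":[4.528,-1.463]}
{"k":2,"\u03b8":[-0.434,-0.021],"w":[0.211,-0.444],"tcp":[-0.186,-0.003,0.409],"trq":[4.035,-1.256]}
{"k":3,"\u03b8":[-0.43,-0.029],"w":[0.371,-0.557],"tcp":[-0.184,-0.004,0.41],"trq":[3.619,-1.103]}
{"k":4,"\u03b8":[-0.423,-0.038],"w":[0.506,-0.625],"tcp":[-0.18,-0.005,0.411],"trq":[3.269,-0.983]}
{"k":5,"\u03b8":[-0.415,-0.047],"w":[0.616,-0.668],"tcp":[-0.175,-0.007,0.413],"trq":[2.973,-0.885]}
{"k":6,"\u03b8":[-0.405,-0.058],"w":[0.705,-0.698],"tcp":[-0.17,-0.008,0.416],"trq":[2.72,-0.803]}
{"k":7,"\u03b8":[-0.394,-0.068],"w":[0.774,-0.719],"tcp":[-0.164,-0.01,0.418],"trq":[2.503,-0.732]}
{"k":8,"\u03b8":[-0.382,-0.079],"w":[0.829,-0.734],"tcp":[-0.157,-0.011,0.42],"trq":[2.316,-0.671]}
{"k":9,"\u03b8":[-0.369,-0.09],"w":[0.87,-0.746],"tcp":[-0.15,-0.013,0.423],"trq":[2.152,-0.617]}
{"k":10,"\u03b8":[-0.356,-0.101],"w":[0.902,-0.754],"tcp":[-0.143,-0.015,0.425],"trq":[2.007,-0.569]}
{"k":11,"\u03b8":[-0.342,-0.113],"w":[0.924,-0.759],"tcp":[-0.136,-0.016,0.427],"trq":[1.878,-0.525]}
{"k":12,"\u03b8":[-0.328,-0.124],"w":[0.94,-0.763],"tcp":[-0.128,-0.018,0.429],"trq":[1.762,-0.484]}
{"k":13,"\u03b8":[-0.314,-0.136],"w":[0.951,-0.765],"tcp":[-0.121,-0.02,0.431],"trq":[1.656,-0.447]}
{"k":14,"\u03b8":[-0.3,-0.147],"w":[0.956,-0.765],"tcp":[-0.113,-0.022,0.433],"trq":[1.558,-0.412]}
{"k":15,"\u03b8":[-0.286,-0.158],"w":[0.958,-0.764],"tcp":[-0.106,-0.023,0.435],"trq":[1.468,-0.379]}
{"k":16,"\u03b8":[-0.271,-0.17],"w":[0.957,-0.762],"tcp":[-0.098,-0.025,0.436],"trq":[1.384,-0.348]}
{"k":17,"\u03b8":[-0.257,-0.181],"w":[0.953,-0.759],"tcp":[-0.09,-0.027,0.438],"trq":[1.304,-0.318]}
{"k":18,"\u03b8":[-0.243,-0.193],"w":[0.947,-0.756],"tcp":[-0.082,-0.029,0.439],"trq":[1.229,-0.289]}
{"k":19,"\u03b8":[-0.228,-0.204],"w":[0.94,-0.751],"tcp":[-0.075,-0.03,0.44],"trq":[1.157,-0.261]}
{"k":20,"\u03b8":[-0.214,-0.215],"w":[0.931,-0.746],"tcp":[-0.067,-0.032,0.441],"trq":[1.088,-0.235]}
{"k":21,"\u03b8":[-0.201,-0.226],"w":[0.921,-0.741],"tcp":[-0.06,-0.034,0.442],"trq":[1.023,-0.209]}
{"k":22,"\u03b8":[-0.187,-0.237],"w":[0.909,-0.735],"tcp":[-0.052,-0.036,0.442],"trq":[0.959,-0.183]}
{"k":23,"\u03b8":[-0.173,-0.248],"w":[0.898,-0.728],"tcp":[-0.045,-0.037,0.443],"trq":[0.898,-0.159]}
{"k":24,"\u03b8":[-0.16,-0.259],"w":[0.885,-0.722],"tcp":[-0.038,-0.039,0.443],"trq":[0.838,-0.135]}
{"k":25,"\u03b8":[-0.147,-0.27],"w":[0.872,-0.715],"tcp":[-0.031,-0.041,0.443],"trq":[0.781,-0.112]}
{"k":26,"\u03b8":[-0.134,-0.281],"w":[0.859,-0.707],"tcp":[-0.024,-0.042,0.444],"trq":[0.725,-0.089]}
{"k":27,"\u03b8":[-0.121,-0.291],"w":[0.845,-0.7],"tcp":[-0.017,-0.044,0.443],"trq":[0.67,-0.067]}
{"k":28,"\u03b8":[-0.108,-0.302],"w":[0.831,-0.692],"tcp":[-0.01,-0.046,0.443],"trq":[0.617,-0.045]}
{"k":29,"\u03b8":[-0.096,-0.312],"w":[0.817,-0.684],"tcp":[-0.003,-0.047,0.443],"trq":[0.566,-0.024]}
{"k":30,"\u03b8":[-0.084,-0.322],"w":[0.802,-0.676],"tcp":[0.003,-0.049,0.443],"trq":[0.516,-0.003]}
{"k":31,"\u03b8":[-0.072,-0.332],"w":[0.788,-0.668],"tcp":[0.01,-0.051,0.442],"trq":[0.467,0.017]}
{"k":32,"\u03b8":[-0.06,-0.342],"w":[0.773,-0.66],"tcp":[0.016,-0.052,0.441],"trq":[0.419,0.036]}
{"k":33,"\u03b8":[-0.049,-0.352],"w":[0.758,-0.652],"tcp":[0.022,-0.054,0.441],"trq":[0.373,0.055]}
{"k":34,"\u03b8":[-0.038,-0.362],"w":[0.744,-0.643],"tcp":[0.028,-0.055,0.44],"trq":[0.328,0.074]}
{"k":35,"\u03b8":[-0.027,-0.371],"w":[0.729,-0.635],"tcp":[0.034,-0.057,0.439],"trq":[0.284,0.092]}
{"k":36,"\u03b8":[-0.016,-0.381],"w":[0.714,-0.627],"tcp":[0.04,-0.059,0.438],"trq":[0.241,0.109]}
{"k":37,"\u03b8":[-0.005,-0.39],"w":[0.7,-0.618],"tcp":[0.045,-0.06,0.437],"trq":[0.199,0.126]}
{"k":38,"\u03b8":[0.005,-0.399],"w":[0.685,-0.61],"tcp":[0.051,-0.062,0.436],"trq":[0.159,0.143]}
{"k":39,"\u03b8":[0.015,-0.408],"w":[0.671,-0.601],"tcp":[0.056,-0.063,0.435],"trq":[0.119,0.159]}
{"k":40,"\u03b8":[0.025,-0.417],"w":[0.657,-0.593],"tcp":[0.061,-0.064,0.434],"trq":[0.081,0.175]}
{"k":41,"\u03b8":[0.035,-0.426],"w":[0.642,-0.585],"tcp":[0.066,-0.066,0.433],"trq":[0.044,0.19]}
{"k":42,"\u03b8":[0.045,-0.435],"w":[0.628,-0.576],"tcp":[0.071,-0.067,0.431],"trq":[0.007,0.205]}
{"k":43,"\u03b8":[0.054,-0.443],"w":[0.614,-0.568],"tcp":[0.076,-0.069,0.43],"trq":[-0.028,0.219]}
{"k":44,"\u03b8":[0.063,-0.452],"w":[0.601,-0.56],"tcp":[0.08,-0.07,0.429],"trq":[-0.062,0.233]}
{"k":45,"\u03b8":[0.072,-0.46],"w":[0.587,-0.552],"tcp":[0.085,-0.071,0.427],"trq":[-0.096,0.247]}
{"k":46,"\u03b8":[0.081,-0.468],"w":[0.573,-0.544],"tcp":[0.089,-0.073,0.426],"trq":[-0.128,0.26]}
{"k":47,"\u03b8":[0.089,-0.476],"w":[0.56,-0.536],"tcp":[0.094,-0.074,0.424],"trq":[-0.159,0.272]}
{"k":48,"\u03b8":[0.098,-0.484],"w":[0.547,-0.528],"tcp":[0.098,-0.075,0.423],"trq":[-0.19,0.285]}
{"k":49,"\u03b8":[0.106,-0.492],"w":[0.534,-0.52],"tcp":[0.102,-0.077,0.422],"trq":[-0.22,0.297]}
{"k":50,"\u03b8":[0.114,-0.5],"w":[0.521,-0.512],"tcp":[0.106,-0.078,0.42],"trq":[-0.248,0.308]}
{"k":51,"\u03b8":[0.121,-0.508],"w":[0.509,-0.505],"tcp":[0.109,-0.079,0.419],"trq":[-0.276,0.319]}
{"k":52,"\u03b8":[0.129,-0.515],"w":[0.496,-0.497],"tcp":[0.113,-0.08,0.417],"trq":[-0.303,0.33]}
{"k":53,"\u03b8":[0.136,-0.523],"w":[0.484,-0.49],"tcp":[0.117,-0.082,0.416],"trq":[-0.33,0.341]}
{"k":54,"\u03b8":[0.143,-0.53],"w":[0.472,-0.482],"tcp":[0.12,-0.083,0.414],"trq":[-0.355,0.351]}
{"k":55,"\u03b8":[0.15,-0.537],"w":[0.46,-0.475],"tcp":[0.124,-0.084,0.413],"trq":[-0.38,0.361]}
{"k":56,"\u03b8":[0.157,-0.544],"w":[0.449,-0.468],"tcp":[0.127,-0.085,0.411]}


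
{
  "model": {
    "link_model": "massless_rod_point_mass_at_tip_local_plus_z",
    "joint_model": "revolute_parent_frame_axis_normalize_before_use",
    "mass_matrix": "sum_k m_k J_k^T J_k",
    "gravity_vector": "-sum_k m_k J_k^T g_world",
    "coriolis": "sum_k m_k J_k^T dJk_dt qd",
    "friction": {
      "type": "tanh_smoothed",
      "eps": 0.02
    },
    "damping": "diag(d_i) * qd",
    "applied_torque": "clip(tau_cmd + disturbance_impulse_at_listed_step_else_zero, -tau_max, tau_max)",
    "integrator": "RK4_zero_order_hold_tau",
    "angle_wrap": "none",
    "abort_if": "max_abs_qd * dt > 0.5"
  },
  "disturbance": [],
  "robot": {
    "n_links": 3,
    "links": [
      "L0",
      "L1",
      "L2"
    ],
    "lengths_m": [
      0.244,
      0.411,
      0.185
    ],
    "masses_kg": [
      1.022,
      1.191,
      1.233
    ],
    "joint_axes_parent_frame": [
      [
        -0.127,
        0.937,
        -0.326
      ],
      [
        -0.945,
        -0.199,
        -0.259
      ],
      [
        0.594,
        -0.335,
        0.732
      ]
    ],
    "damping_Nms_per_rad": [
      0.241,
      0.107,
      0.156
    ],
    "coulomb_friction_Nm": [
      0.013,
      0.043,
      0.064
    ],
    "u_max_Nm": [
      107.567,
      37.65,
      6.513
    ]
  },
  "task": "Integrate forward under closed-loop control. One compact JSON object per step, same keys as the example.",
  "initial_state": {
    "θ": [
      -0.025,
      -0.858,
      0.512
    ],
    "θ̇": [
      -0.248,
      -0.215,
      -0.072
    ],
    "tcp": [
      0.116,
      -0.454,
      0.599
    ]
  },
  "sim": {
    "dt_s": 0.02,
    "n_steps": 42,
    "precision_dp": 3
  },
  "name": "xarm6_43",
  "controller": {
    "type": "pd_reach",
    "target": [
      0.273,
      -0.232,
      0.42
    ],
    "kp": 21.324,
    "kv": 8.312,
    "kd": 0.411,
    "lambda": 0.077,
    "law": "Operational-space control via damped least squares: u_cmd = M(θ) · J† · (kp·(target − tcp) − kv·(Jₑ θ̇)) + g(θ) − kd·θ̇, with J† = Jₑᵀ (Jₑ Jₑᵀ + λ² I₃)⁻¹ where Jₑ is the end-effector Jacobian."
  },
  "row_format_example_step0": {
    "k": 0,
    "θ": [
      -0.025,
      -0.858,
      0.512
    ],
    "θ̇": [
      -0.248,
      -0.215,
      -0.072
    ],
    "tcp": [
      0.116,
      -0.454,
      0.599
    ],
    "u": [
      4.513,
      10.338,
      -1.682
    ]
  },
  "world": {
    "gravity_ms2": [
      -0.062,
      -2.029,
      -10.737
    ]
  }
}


{"k":1,"\u03b8":[-0.027,-0.861,0.515],"\u03b8\u0307":[0.033,-0.094,0.298],"tcp":[0.116,-0.455,0.598],"u":[3.581,10.503,-1.819]}
{"k":2,"\u03b8":[-0.024,-0.863,0.519],"\u03b8\u0307":[0.236,-0.07,0.105],"tcp":[0.117,-0.456,0.596],"u":[2.709,10.576,-1.702]}
{"k":3,"\u03b8":[-0.018,-0.863,0.522],"\u03b8\u0307":[0.412,-0.019,0.148],"tcp":[0.12,-0.456,0.595],"u":[1.934,10.711,-1.702]}
{"k":4,"\u03b8":[-0.008,-0.864,0.524],"\u03b8\u0307":[0.55,0.012,0.105],"tcp":[0.124,-0.455,0.594],"u":[1.224,10.834,-1.667]}
{"k":5,"\u03b8":[0.004,-0.863,0.526],"\u03b8\u0307":[0.66,0.041,0.092],"tcp":[0.128,-0.455,0.594],"u":[0.579,10.964,-1.649]}
{"k":6,"\u03b8":[0.018,-0.862,0.528],"\u03b8\u0307":[0.746,0.068,0.084],"tcp":[0.134,-0.454,0.593],"u":[-0.012,11.083,-1.634]}
{"k":7,"\u03b8":[0.033,-0.86,0.53],"\u03b8\u0307":[0.812,0.093,0.078],"tcp":[0.14,-0.453,0.592],"u":[-0.555,11.187,-1.621]}
{"k":8,"\u03b8":[0.05,-0.858,0.531],"\u03b8\u0307":[0.86,0.117,0.073],"tcp":[0.146,-0.452,0.592],"u":[-1.056,11.276,-1.608]}
{"k":9,"\u03b8":[0.068,-0.856,0.532],"\u03b8\u0307":[0.894,0.138,0.07],"tcp":[0.153,-0.451,0.592],"u":[-1.518,11.35,-1.596]}
{"k":10,"\u03b8":[0.086,-0.853,0.534],"\u03b8\u0307":[0.916,0.158,0.067],"tcp":[0.16,-0.45,0.591],"u":[-1.947,11.408,-1.583]}
{"k":11,"\u03b8":[0.104,-0.849,0.535],"\u03b8\u0307":[0.928,0.176,0.065],"tcp":[0.167,-0.449,0.591],"u":[-2.346,11.452,-1.571]}
{"k":12,"\u03b8":[0.123,-0.846,0.536],"\u03b8\u0307":[0.931,0.192,0.063],"tcp":[0.174,-0.447,0.59],"u":[-2.718,11.482,-1.558]}
{"k":13,"\u03b8":[0.141,-0.842,0.538],"\u03b8\u0307":[0.927,0.206,0.062],"tcp":[0.181,-0.446,0.59],"u":[-3.065,11.501,-1.545]}
{"k":14,"\u03b8":[0.16,-0.838,0.539],"\u03b8\u0307":[0.917,0.219,0.062],"tcp":[0.188,-0.444,0.59],"u":[-3.389,11.508,-1.532]}
{"k":15,"\u03b8":[0.178,-0.833,0.54],"\u03b8\u0307":[0.902,0.231,0.062],"tcp":[0.195,-0.442,0.589],"u":[-3.693,11.506,-1.519]}
{"k":16,"\u03b8":[0.196,-0.828,0.541],"\u03b8\u0307":[0.884,0.24,0.062],"tcp":[0.202,-0.441,0.589],"u":[-3.978,11.495,-1.506]}
{"k":17,"\u03b8":[0.213,-0.823,0.543],"\u03b8\u0307":[0.863,0.249,0.063],"tcp":[0.209,-0.439,0.589],"u":[-4.246,11.476,-1.493]}
{"k":18,"\u03b8":[0.23,-0.818,0.544],"\u03b8\u0307":[0.839,0.256,0.064],"tcp":[0.215,-0.437,0.589],"u":[-4.499,11.451,-1.48]}
{"k":19,"\u03b8":[0.247,-0.813,0.545],"\u03b8\u0307":[0.814,0.261,0.065],"tcp":[0.222,-0.436,0.588],"u":[-4.736,11.42,-1.467]}
{"k":20,"\u03b8":[0.263,-0.808,0.546],"\u03b8\u0307":[0.788,0.266,0.067],"tcp":[0.228,-0.434,0.588],"u":[-4.961,11.383,-1.455]}
{"k":21,"\u03b8":[0.278,-0.803,0.548],"\u03b8\u0307":[0.761,0.269,0.068],"tcp":[0.234,-0.432,0.588],"u":[-5.173,11.343,-1.442]}
{"k":22,"\u03b8":[0.293,-0.797,0.549],"\u03b8\u0307":[0.734,0.272,0.07],"tcp":[0.24,-0.43,0.588],"u":[-5.374,11.299,-1.43]}
{"k":23,"\u03b8":[0.307,-0.792,0.55],"\u03b8\u0307":[0.707,0.273,0.072],"tcp":[0.246,-0.428,0.588],"u":[-5.563,11.252,-1.418]}
{"k":24,"\u03b8":[0.321,-0.786,0.552],"\u03b8\u0307":[0.679,0.274,0.074],"tcp":[0.251,-0.427,0.587],"u":[-5.743,11.203,-1.406]}
{"k":25,"\u03b8":[0.335,-0.781,0.553],"\u03b8\u0307":[0.653,0.274,0.076],"tcp":[0.256,-0.425,0.587],"u":[-5.914,11.152,-1.395]}
{"k":26,"\u03b8":[0.347,-0.775,0.555],"\u03b8\u0307":[0.626,0.273,0.078],"tcp":[0.262,-0.423,0.587],"u":[-6.076,11.1,-1.384]}
{"k":27,"\u03b8":[0.36,-0.77,0.556],"\u03b8\u0307":[0.6,0.272,0.081],"tcp":[0.267,-0.421,0.587],"u":[-6.231,11.046,-1.373]}
{"k":28,"\u03b8":[0.371,-0.765,0.558],"\u03b8\u0307":[0.575,0.27,0.083],"tcp":[0.271,-0.42,0.587],"u":[-6.377,10.992,-1.363]}
{"k":29,"\u03b8":[0.383,-0.759,0.56],"\u03b8\u0307":[0.551,0.268,0.086],"tcp":[0.276,-0.418,0.587],"u":[-6.517,10.937,-1.353]}
{"k":30,"\u03b8":[0.393,-0.754,0.561],"\u03b8\u0307":[0.527,0.266,0.088],"tcp":[0.28,-0.416,0.587],"u":[-6.65,10.882,-1.343]}
{"k":31,"\u03b8":[0.404,-0.749,0.563],"\u03b8\u0307":[0.505,0.263,0.091],"tcp":[0.285,-0.414,0.587],"u":[-6.777,10.827,-1.334]}
{"k":32,"\u03b8":[0.414,-0.743,0.565],"\u03b8\u0307":[0.483,0.26,0.093],"tcp":[0.289,-0.413,0.587],"u":[-6.898,10.773,-1.325]}
{"k":33,"\u03b8":[0.423,-0.738,0.567],"\u03b8\u0307":[0.462,0.257,0.096],"tcp":[0.293,-0.411,0.587],"u":[-7.013,10.719,-1.317]}
{"k":34,"\u03b8":[0.432,-0.733,0.569],"\u03b8\u0307":[0.441,0.253,0.098],"tcp":[0.297,-0.409,0.586],"u":[-7.124,10.665,-1.309]}
{"k":35,"\u03b8":[0.441,-0.728,0.571],"\u03b8\u0307":[0.422,0.25,0.101],"tcp":[0.3,-0.408,0.586],"u":[-7.229,10.612,-1.301]}
{"k":36,"\u03b8":[0.449,-0.723,0.573],"\u03b8\u0307":[0.403,0.246,0.103],"tcp":[0.304,-0.406,0.586],"u":[-7.33,10.559,-1.294]}
{"k":37,"\u03b8":[0.457,-0.718,0.575],"\u03b8\u0307":[0.386,0.242,0.106],"tcp":[0.307,-0.405,0.586],"u":[-7.426,10.507,-1.287]}
{"k":38,"\u03b8":[0.464,-0.713,0.577],"\u03b8\u0307":[0.369,0.238,0.108],"tcp":[0.311,-0.403,0.586],"u":[-7.519,10.457,-1.28]}
{"k":39,"\u03b8":[0.471,-0.709,0.579],"\u03b8\u0307":[0.352,0.234,0.111],"tcp":[0.314,-0.402,0.586],"u":[-7.607,10.407,-1.274]}
{"k":40,"\u03b8":[0.478,-0.704,0.581],"\u03b8\u0307":[0.337,0.23,0.113],"tcp":[0.317,-0.4,0.586],"u":[-7.692,10.357,-1.268]}
{"k":41,"\u03b8":[0.485,-0.7,0.584],"\u03b8\u0307":[0.322,0.226,0.116],"tcp":[0.32,-0.399,0.586],"u":[-7.773,10.309,-1.262]}
{"k":42,"\u03b8":[0.491,-0.695,0.586],"\u03b8\u0307":[0.308,0.222,0.118],"tcp":[0.322,-0.397,0.586]}


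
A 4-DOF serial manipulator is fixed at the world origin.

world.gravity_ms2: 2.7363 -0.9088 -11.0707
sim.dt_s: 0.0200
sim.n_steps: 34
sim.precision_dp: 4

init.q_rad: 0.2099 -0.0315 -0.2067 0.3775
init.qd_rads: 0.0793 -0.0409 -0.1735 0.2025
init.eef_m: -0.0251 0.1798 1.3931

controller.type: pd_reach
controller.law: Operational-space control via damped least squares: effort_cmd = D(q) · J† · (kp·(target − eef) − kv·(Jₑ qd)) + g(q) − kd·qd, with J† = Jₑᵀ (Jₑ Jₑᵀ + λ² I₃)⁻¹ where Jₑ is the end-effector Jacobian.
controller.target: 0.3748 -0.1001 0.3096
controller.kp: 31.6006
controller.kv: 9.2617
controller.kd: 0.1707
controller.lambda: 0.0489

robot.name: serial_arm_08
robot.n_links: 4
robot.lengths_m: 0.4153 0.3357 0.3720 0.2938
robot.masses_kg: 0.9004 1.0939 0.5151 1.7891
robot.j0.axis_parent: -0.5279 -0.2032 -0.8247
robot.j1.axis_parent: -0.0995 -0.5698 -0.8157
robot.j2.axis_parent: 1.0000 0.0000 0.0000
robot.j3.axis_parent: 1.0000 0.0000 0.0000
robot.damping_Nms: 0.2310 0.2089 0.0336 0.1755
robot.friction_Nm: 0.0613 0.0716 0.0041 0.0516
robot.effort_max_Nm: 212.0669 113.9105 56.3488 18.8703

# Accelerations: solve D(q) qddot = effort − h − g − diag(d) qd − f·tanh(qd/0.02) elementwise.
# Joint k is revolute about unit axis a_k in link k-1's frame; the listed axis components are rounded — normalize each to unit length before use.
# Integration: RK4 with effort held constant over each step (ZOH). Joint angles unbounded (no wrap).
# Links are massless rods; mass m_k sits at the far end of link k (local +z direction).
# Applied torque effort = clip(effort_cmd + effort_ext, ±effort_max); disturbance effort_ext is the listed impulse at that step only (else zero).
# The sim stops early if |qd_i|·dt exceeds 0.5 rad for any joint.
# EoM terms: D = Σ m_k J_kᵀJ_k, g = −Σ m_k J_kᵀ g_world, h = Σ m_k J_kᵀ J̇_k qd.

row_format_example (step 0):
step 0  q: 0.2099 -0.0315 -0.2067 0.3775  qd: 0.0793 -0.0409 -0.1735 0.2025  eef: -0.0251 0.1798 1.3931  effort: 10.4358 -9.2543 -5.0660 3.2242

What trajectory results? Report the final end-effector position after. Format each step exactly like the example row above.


step 1  q: 0.2169 -0.0394 -0.2303 0.4407  qd: 0.6418 -0.7520 -2.0273 5.7682  eef: -0.0223 0.1805 1.3888  effort: 11.4519 -6.5066 -3.9432 2.2486
step 2  q: 0.2377 -0.0615 -0.2740 0.5811  qd: 1.4458 -1.4664 -2.2256 8.0272  eef: -0.0151 0.1793 1.3774  effort: 10.5302 -4.5516 -1.7129 2.4731
step 3  q: 0.2758 -0.0975 -0.3126 0.7498  qd: 2.3683 -2.1270 -1.5724 8.7267  eef: -0.0044 0.1771 1.3592  effort: 7.0278 -3.3912 0.7711 2.7547
step 4  q: 0.3315 -0.1455 -0.3345 0.9240  qd: 3.2086 -2.6645 -0.5973 8.6490  eef: 0.0087 0.1741 1.3346  effort: 2.9281 -2.6295 2.7065 2.6453
step 5  q: 0.4024 -0.2029 -0.3363 1.0922  qd: 3.8781 -3.0761 0.4275 8.1697  eef: 0.0235 0.1702 1.3043  effort: -0.7801 -1.9931 3.8918 2.0597
step 6  q: 0.4847 -0.2675 -0.3183 1.2487  qd: 4.3558 -3.3862 1.3625 7.4911  eef: 0.0392 0.1656 1.2691  effort: -3.7843 -1.3266 4.3806 1.0696
step 7  q: 0.5747 -0.3375 -0.2833 1.3907  qd: 4.6518 -3.6195 2.1351 6.7373  eef: 0.0554 0.1603 1.2297  effort: -6.0355 -0.5464 4.2991 -0.1903
step 8  q: 0.6690 -0.4115 -0.2347 1.5177  qd: 4.7873 -3.7939 2.7117 5.9923  eef: 0.0716 0.1544 1.1871  effort: -7.5831 0.3844 3.7915 -1.5697
step 9  q: 0.7648 -0.4886 -0.1766 1.6303  qd: 4.7884 -3.9216 3.0906 5.3081  eef: 0.0877 0.1481 1.1422  effort: -8.5107 1.4695 2.9973 -2.9291
step 10  q: 0.8594 -0.5679 -0.1126 1.7302  qd: 4.6826 -4.0117 3.2954 4.7092  eef: 0.1036 0.1414 1.0960  effort: -8.9140 2.6878 2.0404 -4.1566
step 11  q: 0.9512 -0.6486 -0.0460 1.8190  qd: 4.4957 -4.0716 3.3645 4.1978  eef: 0.1193 0.1344 1.0492  effort: -8.8924 4.0008 1.0232 -5.1740
step 12  q: 1.0386 -0.7304 0.0210 1.8984  qd: 4.2503 -4.1074 3.3400 3.7611  eef: 0.1348 0.1271 1.0026  effort: -8.5419 5.3613 0.0229 -5.9366
step 13  q: 1.1208 -0.8126 0.0870 1.9697  qd: 3.9647 -4.1239 3.2590 3.3793  eef: 0.1500 0.1195 0.9568  effort: -7.9503 6.7219 -0.9078 -6.4282
step 14  q: 1.1970 -0.8951 0.1510 2.0337  qd: 3.6526 -4.1241 3.1489 3.0321  eef: 0.1649 0.1116 0.9122  effort: -7.1947 8.0418 -1.7385 -6.6549
step 15  q: 1.2668 -0.9774 0.2127 2.0911  qd: 3.3244 -4.1097 3.0271 2.7022  eef: 0.1796 0.1034 0.8692  effort: -6.3418 9.2912 -2.4558 -6.6378
step 16  q: 1.3299 -1.0593 0.2719 2.1419  qd: 2.9879 -4.0811 2.9024 2.3767  eef: 0.1939 0.0949 0.8281  effort: -5.4490 10.4524 -3.0584 -6.4089
step 17  q: 1.3863 -1.1404 0.3286 2.1862  qd: 2.6494 -4.0376 2.7773 2.0471  eef: 0.2079 0.0861 0.7891  effort: -4.5652 11.5188 -3.5523 -6.0059
step 18  q: 1.4360 -1.2206 0.3829 2.2239  qd: 2.3154 -3.9776 2.6503 1.7096  eef: 0.2213 0.0768 0.7523  effort: -3.7296 12.4917 -3.9469 -5.4697
step 19  q: 1.4792 -1.2994 0.4345 2.2547  qd: 1.9926 -3.8995 2.5182 1.3646  eef: 0.2341 0.0673 0.7175  effort: -2.9698 13.3756 -4.2530 -4.8414
step 20  q: 1.5160 -1.3764 0.4834 2.2786  qd: 1.6886 -3.8014 2.3770 1.0162  eef: 0.2461 0.0574 0.6848  effort: -2.3010 14.1745 -4.4808 -4.1605
step 21  q: 1.5470 -1.4512 0.5294 2.2956  qd: 1.4120 -3.6829 2.2235 0.6723  eef: 0.2575 0.0474 0.6541  effort: -1.7264 14.8892 -4.6395 -3.4631
step 22  q: 1.5729 -1.5235 0.5722 2.3059  qd: 1.1707 -3.5444 2.0563 0.3436  eef: 0.2679 0.0372 0.6252  effort: -1.2406 15.5183 -4.7357 -2.7804
step 23  q: 1.5943 -1.5928 0.6115 2.3098  qd: 0.9702 -3.3881 1.8760 0.0422  eef: 0.2775 0.0271 0.5980  effort: -0.8327 16.0600 -4.7741 -2.1373
step 24  q: 1.6121 -1.6589 0.6471 2.3082  qd: 0.8097 -3.2174 1.6850 -0.2094  eef: 0.2863 0.0171 0.5724  effort: -0.4916 16.5149 -4.7579 -1.5688
step 25  q: 1.6271 -1.7214 0.6789 2.3020  qd: 0.6890 -3.0364 1.4900 -0.4155  eef: 0.2942 0.0075 0.5484  effort: -0.2017 16.8819 -4.6913 -1.0667
step 26  q: 1.6400 -1.7803 0.7067 2.2921  qd: 0.6019 -2.8489 1.2972 -0.5751  eef: 0.3015 -0.0018 0.5258  effort: 0.0480 17.1651 -4.5799 -0.6310
step 27  q: 1.6515 -1.8354 0.7308 2.2795  qd: 0.5401 -2.6584 1.1127 -0.6886  eef: 0.3081 -0.0105 0.5047  effort: 0.2651 17.3709 -4.4319 -0.2601
step 28  q: 1.6619 -1.8866 0.7513 2.2650  qd: 0.4957 -2.4678 0.9415 -0.7607  eef: 0.3141 -0.0186 0.4851  effort: 0.4551 17.5068 -4.2571 0.0510
step 29  q: 1.6715 -1.9341 0.7686 2.2494  qd: 0.4622 -2.2798 0.7868 -0.7978  eef: 0.3197 -0.0262 0.4669  effort: 0.6216 17.5808 -4.0654 0.3093
step 30  q: 1.6805 -1.9779 0.7829 2.2334  qd: 0.4349 -2.0964 0.6503 -0.8069  eef: 0.3248 -0.0332 0.4501  effort: 0.7669 17.6012 -3.8659 0.5222
step 31  q: 1.6890 -2.0180 0.7947 2.2174  qd: 0.4105 -1.9193 0.5320 -0.7949  eef: 0.3295 -0.0396 0.4346  effort: 0.8926 17.5765 -3.6664 0.6969
step 32  q: 1.6970 -2.0547 0.8043 2.2018  qd: 0.3875 -1.7500 0.4310 -0.7676  eef: 0.3339 -0.0455 0.4204  effort: 1.0002 17.5147 -3.4729 0.8395
step 33  q: 1.7046 -2.0881 0.8121 2.1868  qd: 0.3648 -1.5893 0.3458 -0.7299  eef: 0.3379 -0.0508 0.4075  effort: 1.0909 17.4233 -3.2894 0.9554
step 34  q: 1.7117 -2.1184 0.8183 2.1727  qd: 0.3420 -1.4380 0.2748 -0.6856  eef: 0.3416 -0.0556 0.3957
final eef position (m): 0.3416 -0.0556 0.3957
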